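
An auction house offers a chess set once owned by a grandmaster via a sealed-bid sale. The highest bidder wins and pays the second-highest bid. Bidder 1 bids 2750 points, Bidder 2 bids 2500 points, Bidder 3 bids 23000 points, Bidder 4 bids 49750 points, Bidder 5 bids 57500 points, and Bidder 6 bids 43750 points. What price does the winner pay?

Ordered from highest: Bidder 5 57500 points; Bidder 4 49750 points; Bidder 6 43750 points; Bidder 3 23000 points; Bidder 1 2750 points; Bidder 2 2500 points.
Bidder 5 has the highest bid, so Bidder 5 wins.
The second-highest bid is 49750 points, so that is what Bidder 5 pays.

The winner pays 49750 points.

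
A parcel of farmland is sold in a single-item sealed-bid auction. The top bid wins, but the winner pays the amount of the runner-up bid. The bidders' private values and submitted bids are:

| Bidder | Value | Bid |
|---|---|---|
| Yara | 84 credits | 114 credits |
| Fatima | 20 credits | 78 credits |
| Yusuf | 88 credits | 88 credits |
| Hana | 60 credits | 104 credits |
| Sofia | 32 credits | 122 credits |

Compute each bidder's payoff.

Bids in descending order: Sofia 122 credits, then Yara 114 credits, then Hana 104 credits, then Yusuf 88 credits, then Fatima 78 credits.
Sofia has the top bid and wins; the price is the second-highest bid, 114 credits.
Sofia's payoff = 32 credits − 114 credits = -82 credits. All other bidders lose, so their payoff is 0.

Yara 0 credits, Fatima 0 credits, Yusuf 0 credits, Hana 0 credits, Sofia -82 credits.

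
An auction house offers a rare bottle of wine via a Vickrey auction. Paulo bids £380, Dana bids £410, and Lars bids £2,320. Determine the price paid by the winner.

£410

Ranking the bids: Lars £2,320; Dana £410; Paulo £380.
Lars has the highest bid, so Lars wins.
The second-highest bid is £410, so that is what Lars pays.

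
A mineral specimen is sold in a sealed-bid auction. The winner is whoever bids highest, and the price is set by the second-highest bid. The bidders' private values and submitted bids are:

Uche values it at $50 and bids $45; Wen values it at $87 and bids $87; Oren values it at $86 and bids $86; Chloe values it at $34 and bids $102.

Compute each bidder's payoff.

Payoffs: Uche $0, Wen $0, Oren $0, Chloe -$53.

Sorted high to low: Chloe $102; Wen $87; Oren $86; Uche $45.
Chloe has the top bid and wins; the price is the second-highest bid, $87.
Chloe's payoff = $34 − $87 = -$53. All other bidders lose, so their payoff is 0.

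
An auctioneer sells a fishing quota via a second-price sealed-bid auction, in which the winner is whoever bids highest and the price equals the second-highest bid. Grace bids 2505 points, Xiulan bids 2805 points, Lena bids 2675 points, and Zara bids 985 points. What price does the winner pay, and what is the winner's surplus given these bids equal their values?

The winner pays 2675 points for a surplus of 130 points.

Ranking the bids: Xiulan 2805 points > Lena 2675 points > Grace 2505 points > Zara 985 points.
Xiulan is the highest bidder, so Xiulan wins.
Under the second-price rule, the price is the second-highest bid: 2675 points.
Surplus = 2805 points − 2675 points = 130 points.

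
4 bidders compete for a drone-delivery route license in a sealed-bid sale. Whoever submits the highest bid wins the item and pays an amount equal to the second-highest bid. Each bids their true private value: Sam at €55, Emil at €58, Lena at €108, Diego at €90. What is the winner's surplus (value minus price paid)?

Surplus = €18.

Sorted high to low: Lena €108 > Diego €90 > Emil €58 > Sam €55.
Lena wins with the top bid and pays the second-highest, €90.
Surplus = €108 − €90 = €18.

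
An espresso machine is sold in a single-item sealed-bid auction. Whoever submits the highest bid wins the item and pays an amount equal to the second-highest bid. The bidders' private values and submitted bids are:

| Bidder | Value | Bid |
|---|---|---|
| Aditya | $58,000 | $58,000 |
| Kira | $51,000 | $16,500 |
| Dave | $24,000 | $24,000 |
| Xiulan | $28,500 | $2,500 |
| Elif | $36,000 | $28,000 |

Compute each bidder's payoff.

Sorted high to low: Aditya $58,000, then Elif $28,000, then Dave $24,000, then Kira $16,500, then Xiulan $2,500.
Aditya has the top bid and wins; the price is the second-highest bid, $28,000.
Aditya's payoff = $58,000 − $28,000 = $30,000. All other bidders lose, so their payoff is 0.

Payoffs: Aditya $30,000, Kira $0, Dave $0, Xiulan $0, Elif $0.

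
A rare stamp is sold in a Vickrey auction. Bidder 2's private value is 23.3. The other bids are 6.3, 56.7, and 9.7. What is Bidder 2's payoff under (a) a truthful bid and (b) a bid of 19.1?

The highest competing bid is 56.7.
Bidding truthfully at 23.3: the top bid is 56.7 (a rival), so Bidder 2 loses. Payoff = 0.0.
Bidding 19.1: the top bid is 56.7 (a rival), so Bidder 2 loses. Payoff = 0.0.
The bid only affects whether you win, not the price — here both bids land on the same side of the top rival bid, so the deviation is payoff-neutral.

(a) 0.0  (b) 0.0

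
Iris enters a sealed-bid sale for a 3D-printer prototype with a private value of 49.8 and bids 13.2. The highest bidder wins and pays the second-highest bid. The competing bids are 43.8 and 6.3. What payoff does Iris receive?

Highest competing bid: 43.8.
Iris's bid 13.2 is not the highest, so Iris loses, pays nothing, and earns zero payoff.

0.0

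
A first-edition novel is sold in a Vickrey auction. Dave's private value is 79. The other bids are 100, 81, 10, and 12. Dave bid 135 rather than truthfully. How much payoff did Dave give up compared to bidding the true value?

The highest competing bid is 100.
Bidding truthfully at 79: the top bid is 100 (a rival), so Dave loses. Payoff = 0.
Bidding 135: Dave has the top bid, wins, and pays the second-highest bid 100. Payoff = 79 − 100 = -21.
Regret = truthful payoff − actual payoff = 0 − -21 = 21.

Regret: 21.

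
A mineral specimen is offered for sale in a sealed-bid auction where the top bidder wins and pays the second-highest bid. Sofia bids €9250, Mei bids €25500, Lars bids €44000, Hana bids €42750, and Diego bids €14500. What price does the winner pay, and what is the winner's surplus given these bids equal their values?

Ordered from highest: Lars €44000, then Hana €42750, then Mei €25500, then Diego €14500, then Sofia €9250.
Lars is the highest bidder, so Lars wins.
Under the second-price rule, the price is the second-highest bid: €42750.
Surplus = €44000 − €42750 = €1250.

The winner pays €42750 for a surplus of €1250.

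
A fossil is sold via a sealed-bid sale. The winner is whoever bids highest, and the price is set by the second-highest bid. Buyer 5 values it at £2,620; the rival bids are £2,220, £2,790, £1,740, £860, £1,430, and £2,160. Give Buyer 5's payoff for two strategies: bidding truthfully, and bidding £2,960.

(a) £0  (b) -£170

The highest competing bid is £2,790.
Bidding truthfully at £2,620: the top bid is £2,790 (a rival), so Buyer 5 loses. Payoff = £0.
Bidding £2,960: Buyer 5 has the top bid, wins, and pays the second-highest bid £2,790. Payoff = £2,620 − £2,790 = -£170.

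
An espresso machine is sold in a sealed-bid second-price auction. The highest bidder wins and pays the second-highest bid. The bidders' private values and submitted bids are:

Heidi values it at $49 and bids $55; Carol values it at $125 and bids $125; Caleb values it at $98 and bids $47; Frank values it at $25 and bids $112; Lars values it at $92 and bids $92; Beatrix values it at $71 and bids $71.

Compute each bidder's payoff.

Heidi $0, Carol $13, Caleb $0, Frank $0, Lars $0, Beatrix $0.

Bids in descending order: Carol $125 > Frank $112 > Lars $92 > Beatrix $71 > Heidi $55 > Caleb $47.
Carol has the top bid and wins; the price is the second-highest bid, $112.
Carol's payoff = $125 − $112 = $13. All other bidders lose, so their payoff is 0.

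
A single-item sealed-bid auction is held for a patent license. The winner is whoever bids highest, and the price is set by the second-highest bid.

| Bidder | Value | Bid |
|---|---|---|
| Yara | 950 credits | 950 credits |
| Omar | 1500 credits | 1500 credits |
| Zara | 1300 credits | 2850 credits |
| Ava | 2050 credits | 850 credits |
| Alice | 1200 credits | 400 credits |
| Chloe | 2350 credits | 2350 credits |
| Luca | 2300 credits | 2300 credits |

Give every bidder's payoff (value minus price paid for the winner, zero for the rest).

Yara 0 credits, Omar 0 credits, Zara -1050 credits, Ava 0 credits, Alice 0 credits, Chloe 0 credits, Luca 0 credits.

Ordered from highest: Zara 2850 credits, then Chloe 2350 credits, then Luca 2300 credits, then Omar 1500 credits, then Yara 950 credits, then Ava 850 credits, then Alice 400 credits.
Zara has the top bid and wins; the price is the second-highest bid, 2350 credits.
Zara's payoff = 1300 credits − 2350 credits = -1050 credits. All other bidders lose, so their payoff is 0.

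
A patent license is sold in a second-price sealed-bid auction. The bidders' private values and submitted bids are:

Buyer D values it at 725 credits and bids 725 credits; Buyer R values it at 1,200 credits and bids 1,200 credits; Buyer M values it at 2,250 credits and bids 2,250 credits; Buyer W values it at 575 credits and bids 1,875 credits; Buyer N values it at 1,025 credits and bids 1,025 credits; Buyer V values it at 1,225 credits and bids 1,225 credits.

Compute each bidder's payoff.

Ordered from highest: Buyer M 2,250 credits > Buyer W 1,875 credits > Buyer V 1,225 credits > Buyer R 1,200 credits > Buyer N 1,025 credits > Buyer D 725 credits.
Buyer M has the top bid and wins; the price is the second-highest bid, 1,875 credits.
Buyer M's payoff = 2,250 credits − 1,875 credits = 375 credits. All other bidders lose, so their payoff is 0.

Payoffs: Buyer D 0 credits, Buyer R 0 credits, Buyer M 375 credits, Buyer W 0 credits, Buyer N 0 credits, Buyer V 0 credits.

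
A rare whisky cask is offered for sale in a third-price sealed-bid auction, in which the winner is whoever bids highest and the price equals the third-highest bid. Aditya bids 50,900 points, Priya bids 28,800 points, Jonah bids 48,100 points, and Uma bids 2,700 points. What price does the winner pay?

Price paid: 28,800 points.

Bids in descending order: Aditya 50,900 points > Jonah 48,100 points > Priya 28,800 points > Uma 2,700 points.
Aditya is the highest bidder, so Aditya wins.
Under the third-price rule, the price is the third-highest bid: 28,800 points.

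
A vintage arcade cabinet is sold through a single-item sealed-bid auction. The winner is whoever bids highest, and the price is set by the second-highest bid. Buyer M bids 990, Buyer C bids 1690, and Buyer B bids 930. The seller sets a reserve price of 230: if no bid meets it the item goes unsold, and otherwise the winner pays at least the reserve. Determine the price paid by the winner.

Ranking the bids: Buyer C 1690 > Buyer M 990 > Buyer B 930.
Buyer C has the highest bid, so Buyer C wins.
The second-highest bid is 990, which exceeds the reserve, so that sets the price.

The winner pays 990.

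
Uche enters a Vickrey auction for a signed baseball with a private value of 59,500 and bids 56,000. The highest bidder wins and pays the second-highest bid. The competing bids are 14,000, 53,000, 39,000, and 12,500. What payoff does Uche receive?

Highest competing bid: 53,000.
Uche's bid 56,000 is the highest overall, so Uche wins and pays the second-highest bid, 53,000.
Payoff = value − price = 59,500 − 53,000 = 6,500.

Uche's payoff: 6,500.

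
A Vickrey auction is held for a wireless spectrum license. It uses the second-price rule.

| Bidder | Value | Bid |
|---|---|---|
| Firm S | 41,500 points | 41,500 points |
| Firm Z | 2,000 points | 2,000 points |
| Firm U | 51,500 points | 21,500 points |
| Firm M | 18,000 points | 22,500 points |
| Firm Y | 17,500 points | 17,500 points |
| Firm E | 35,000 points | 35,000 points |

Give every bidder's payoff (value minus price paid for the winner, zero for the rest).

Bids in descending order: Firm S 41,500 points; Firm E 35,000 points; Firm M 22,500 points; Firm U 21,500 points; Firm Y 17,500 points; Firm Z 2,000 points.
Firm S has the top bid and wins; the price is the second-highest bid, 35,000 points.
Firm S's payoff = 41,500 points − 35,000 points = 6,500 points. All other bidders lose, so their payoff is 0.

Payoffs: Firm S 6,500 points, Firm Z 0 points, Firm U 0 points, Firm M 0 points, Firm Y 0 points, Firm E 0 points.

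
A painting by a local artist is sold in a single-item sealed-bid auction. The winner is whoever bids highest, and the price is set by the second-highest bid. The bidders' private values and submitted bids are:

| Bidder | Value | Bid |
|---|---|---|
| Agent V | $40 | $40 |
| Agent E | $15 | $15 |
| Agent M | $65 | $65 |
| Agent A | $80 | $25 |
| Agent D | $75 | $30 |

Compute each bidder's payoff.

Agent V $0, Agent E $0, Agent M $25, Agent A $0, Agent D $0.

Sorted high to low: Agent M $65 > Agent V $40 > Agent D $30 > Agent A $25 > Agent E $15.
Agent M has the top bid and wins; the price is the second-highest bid, $40.
Agent M's payoff = $65 − $40 = $25. All other bidders lose, so their payoff is 0.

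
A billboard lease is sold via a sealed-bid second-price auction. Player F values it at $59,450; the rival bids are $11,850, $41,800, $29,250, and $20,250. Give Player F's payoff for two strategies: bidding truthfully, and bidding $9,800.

(a) $17,650  (b) $0

The highest competing bid is $41,800.
Bidding truthfully at $59,450: Player F has the top bid, wins, and pays the second-highest bid $41,800. Payoff = $59,450 − $41,800 = $17,650.
Bidding $9,800: the top bid is $41,800 (a rival), so Player F loses. Payoff = $0.
This is the dominant-strategy logic: truthful bidding weakly beats any alternative.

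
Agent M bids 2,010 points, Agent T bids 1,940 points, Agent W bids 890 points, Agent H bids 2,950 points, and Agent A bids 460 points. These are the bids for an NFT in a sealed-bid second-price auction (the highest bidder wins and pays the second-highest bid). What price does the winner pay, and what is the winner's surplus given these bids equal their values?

The winner pays 2,010 points for a surplus of 940 points.

Sorted high to low: Agent H 2,950 points; Agent M 2,010 points; Agent T 1,940 points; Agent W 890 points; Agent A 460 points.
Agent H is the highest bidder, so Agent H wins.
Under the second-price rule, the price is the second-highest bid: 2,010 points.
Surplus = 2,950 points − 2,010 points = 940 points.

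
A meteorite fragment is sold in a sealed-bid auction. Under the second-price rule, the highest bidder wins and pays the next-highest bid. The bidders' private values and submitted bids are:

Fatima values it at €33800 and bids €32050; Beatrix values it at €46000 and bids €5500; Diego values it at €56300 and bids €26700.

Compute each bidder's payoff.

Fatima €7100, Beatrix €0, Diego €0.

Bids in descending order: Fatima €32050; Diego €26700; Beatrix €5500.
Fatima has the top bid and wins; the price is the second-highest bid, €26700.
Fatima's payoff = €33800 − €26700 = €7100. All other bidders lose, so their payoff is 0.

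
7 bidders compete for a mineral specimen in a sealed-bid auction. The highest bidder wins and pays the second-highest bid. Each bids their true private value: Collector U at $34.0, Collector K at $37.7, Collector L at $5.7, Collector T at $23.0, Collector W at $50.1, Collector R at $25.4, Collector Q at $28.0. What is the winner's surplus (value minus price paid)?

Ranking the bids: Collector W $50.1, then Collector K $37.7, then Collector U $34.0, then Collector Q $28.0, then Collector R $25.4, then Collector T $23.0, then Collector L $5.7.
Collector W wins with the top bid and pays the second-highest, $37.7.
Surplus = $50.1 − $37.7 = $12.4.

Winner's surplus: $12.4.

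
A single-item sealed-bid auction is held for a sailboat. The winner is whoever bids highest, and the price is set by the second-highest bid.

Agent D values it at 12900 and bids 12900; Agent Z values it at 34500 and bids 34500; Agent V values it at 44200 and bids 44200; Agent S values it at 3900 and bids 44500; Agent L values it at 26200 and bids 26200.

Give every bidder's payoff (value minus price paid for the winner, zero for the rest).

Ranking the bids: Agent S 44500, then Agent V 44200, then Agent Z 34500, then Agent L 26200, then Agent D 12900.
Agent S has the top bid and wins; the price is the second-highest bid, 44200.
Agent S's payoff = 3900 − 44200 = -40300. All other bidders lose, so their payoff is 0.

Payoffs: Agent D 0, Agent Z 0, Agent V 0, Agent S -40300, Agent L 0.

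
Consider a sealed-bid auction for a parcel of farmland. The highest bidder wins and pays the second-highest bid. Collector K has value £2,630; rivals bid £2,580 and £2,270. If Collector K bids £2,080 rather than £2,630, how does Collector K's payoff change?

The highest competing bid is £2,580.
Bidding truthfully at £2,630: Collector K has the top bid, wins, and pays the second-highest bid £2,580. Payoff = £2,630 − £2,580 = £50.
Bidding £2,080: the top bid is £2,580 (a rival), so Collector K loses. Payoff = £0.
Change = £0 − £50 = -£50.

-£50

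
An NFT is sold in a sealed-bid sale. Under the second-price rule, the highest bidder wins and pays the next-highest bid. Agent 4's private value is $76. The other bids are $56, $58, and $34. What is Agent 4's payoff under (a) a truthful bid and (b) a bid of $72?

The highest competing bid is $58.
Bidding truthfully at $76: Agent 4 has the top bid, wins, and pays the second-highest bid $58. Payoff = $76 − $58 = $18.
Bidding $72: Agent 4 has the top bid, wins, and pays the second-highest bid $58. Payoff = $76 − $58 = $18.

Truthful: $18; alternative: $18.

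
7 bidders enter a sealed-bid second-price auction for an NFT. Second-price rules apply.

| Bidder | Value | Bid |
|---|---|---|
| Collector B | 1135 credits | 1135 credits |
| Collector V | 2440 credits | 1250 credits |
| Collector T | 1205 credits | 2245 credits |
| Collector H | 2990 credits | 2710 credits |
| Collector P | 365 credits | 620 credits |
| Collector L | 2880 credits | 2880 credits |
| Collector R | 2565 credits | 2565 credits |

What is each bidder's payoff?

Ordered from highest: Collector L 2880 credits; Collector H 2710 credits; Collector R 2565 credits; Collector T 2245 credits; Collector V 1250 credits; Collector B 1135 credits; Collector P 620 credits.
Collector L has the top bid and wins; the price is the second-highest bid, 2710 credits.
Collector L's payoff = 2880 credits − 2710 credits = 170 credits. All other bidders lose, so their payoff is 0.

Collector B 0 credits, Collector V 0 credits, Collector T 0 credits, Collector H 0 credits, Collector P 0 credits, Collector L 170 credits, Collector R 0 credits.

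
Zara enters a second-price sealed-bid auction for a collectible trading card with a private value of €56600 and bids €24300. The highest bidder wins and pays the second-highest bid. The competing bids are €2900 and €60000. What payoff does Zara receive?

Highest competing bid: €60000.
Zara's bid €24300 is not the highest, so Zara loses, pays nothing, and earns zero payoff.

Payoff = €0.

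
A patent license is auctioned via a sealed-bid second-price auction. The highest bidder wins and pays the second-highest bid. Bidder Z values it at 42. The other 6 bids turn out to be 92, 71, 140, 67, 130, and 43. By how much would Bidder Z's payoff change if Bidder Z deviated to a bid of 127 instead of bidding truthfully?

Payoff change: 0.

The highest competing bid is 140.
Bidding truthfully at 42: the top bid is 140 (a rival), so Bidder Z loses. Payoff = 0.
Bidding 127: the top bid is 140 (a rival), so Bidder Z loses. Payoff = 0.
Change = 0 − 0 = 0.
The bid only affects whether you win, not the price — here both bids land on the same side of the top rival bid, so the deviation is payoff-neutral.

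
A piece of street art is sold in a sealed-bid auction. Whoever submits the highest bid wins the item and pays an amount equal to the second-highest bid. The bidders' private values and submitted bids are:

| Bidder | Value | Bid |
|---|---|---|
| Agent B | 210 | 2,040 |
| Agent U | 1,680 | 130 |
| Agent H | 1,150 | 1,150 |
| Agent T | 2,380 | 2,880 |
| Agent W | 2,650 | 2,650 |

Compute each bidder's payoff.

Agent B 0, Agent U 0, Agent H 0, Agent T -270, Agent W 0.

Ordered from highest: Agent T 2,880 > Agent W 2,650 > Agent B 2,040 > Agent H 1,150 > Agent U 130.
Agent T has the top bid and wins; the price is the second-highest bid, 2,650.
Agent T's payoff = 2,380 − 2,650 = -270. All other bidders lose, so their payoff is 0.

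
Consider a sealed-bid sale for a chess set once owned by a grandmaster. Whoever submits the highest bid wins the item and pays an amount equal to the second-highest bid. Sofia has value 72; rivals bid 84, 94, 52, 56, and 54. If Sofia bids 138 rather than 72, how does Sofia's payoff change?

Change in payoff: -22.

The highest competing bid is 94.
Bidding truthfully at 72: the top bid is 94 (a rival), so Sofia loses. Payoff = 0.
Bidding 138: Sofia has the top bid, wins, and pays the second-highest bid 94. Payoff = 72 − 94 = -22.
Change = -22 − 0 = -22.
Deviating from a truthful bid can only lose payoff in a second-price auction — never gain.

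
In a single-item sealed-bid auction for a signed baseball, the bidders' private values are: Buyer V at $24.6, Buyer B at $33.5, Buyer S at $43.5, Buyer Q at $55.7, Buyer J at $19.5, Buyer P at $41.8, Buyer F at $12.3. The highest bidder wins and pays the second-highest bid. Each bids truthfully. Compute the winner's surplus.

Surplus = $12.2.

Ranking the bids: Buyer Q $55.7, then Buyer S $43.5, then Buyer P $41.8, then Buyer B $33.5, then Buyer V $24.6, then Buyer J $19.5, then Buyer F $12.3.
Buyer Q wins with the top bid and pays the second-highest, $43.5.
Surplus = $55.7 − $43.5 = $12.2.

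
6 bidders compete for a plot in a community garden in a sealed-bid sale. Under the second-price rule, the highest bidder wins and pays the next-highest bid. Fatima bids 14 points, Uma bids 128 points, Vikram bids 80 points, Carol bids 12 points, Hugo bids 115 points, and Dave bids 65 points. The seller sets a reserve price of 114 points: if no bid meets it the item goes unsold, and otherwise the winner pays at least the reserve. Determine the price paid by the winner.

Sorted high to low: Uma 128 points > Hugo 115 points > Vikram 80 points > Dave 65 points > Fatima 14 points > Carol 12 points.
Uma has the highest bid, so Uma wins.
The second-highest bid is 115 points, which exceeds the reserve, so that sets the price.

Price paid: 115 points.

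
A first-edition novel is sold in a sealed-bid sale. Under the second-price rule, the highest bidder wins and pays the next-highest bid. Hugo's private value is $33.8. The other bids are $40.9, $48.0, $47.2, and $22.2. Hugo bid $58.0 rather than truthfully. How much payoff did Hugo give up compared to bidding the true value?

The highest competing bid is $48.0.
Bidding truthfully at $33.8: the top bid is $48.0 (a rival), so Hugo loses. Payoff = $0.0.
Bidding $58.0: Hugo has the top bid, wins, and pays the second-highest bid $48.0. Payoff = $33.8 − $48.0 = -$14.2.
Regret = truthful payoff − actual payoff = $0.0 − -$14.2 = $14.2.
Deviating from a truthful bid can only lose payoff in a second-price auction — never gain.

$14.2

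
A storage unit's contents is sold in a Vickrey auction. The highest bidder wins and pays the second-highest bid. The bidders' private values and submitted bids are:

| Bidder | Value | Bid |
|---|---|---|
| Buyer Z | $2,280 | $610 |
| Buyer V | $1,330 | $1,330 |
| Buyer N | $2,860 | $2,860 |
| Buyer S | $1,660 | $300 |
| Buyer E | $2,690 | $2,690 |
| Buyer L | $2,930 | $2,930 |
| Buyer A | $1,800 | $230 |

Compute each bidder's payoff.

Buyer Z $0, Buyer V $0, Buyer N $0, Buyer S $0, Buyer E $0, Buyer L $70, Buyer A $0.

Ranking the bids: Buyer L $2,930 > Buyer N $2,860 > Buyer E $2,690 > Buyer V $1,330 > Buyer Z $610 > Buyer S $300 > Buyer A $230.
Buyer L has the top bid and wins; the price is the second-highest bid, $2,860.
Buyer L's payoff = $2,930 − $2,860 = $70. All other bidders lose, so their payoff is 0.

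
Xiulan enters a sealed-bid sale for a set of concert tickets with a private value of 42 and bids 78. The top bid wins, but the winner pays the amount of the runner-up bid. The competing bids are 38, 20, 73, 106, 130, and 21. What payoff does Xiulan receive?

Xiulan's payoff: 0.

Highest competing bid: 130.
Xiulan's bid 78 is not the highest, so Xiulan loses, pays nothing, and earns zero payoff.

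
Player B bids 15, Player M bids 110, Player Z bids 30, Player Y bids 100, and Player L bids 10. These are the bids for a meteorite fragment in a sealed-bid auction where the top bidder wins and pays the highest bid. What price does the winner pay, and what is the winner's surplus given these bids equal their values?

Price 110; surplus 0.

Ranking the bids: Player M 110; Player Y 100; Player Z 30; Player B 15; Player L 10.
Player M is the highest bidder, so Player M wins.
Under the first-price rule, the price is the highest bid: 110.
Surplus = 110 − 110 = 0.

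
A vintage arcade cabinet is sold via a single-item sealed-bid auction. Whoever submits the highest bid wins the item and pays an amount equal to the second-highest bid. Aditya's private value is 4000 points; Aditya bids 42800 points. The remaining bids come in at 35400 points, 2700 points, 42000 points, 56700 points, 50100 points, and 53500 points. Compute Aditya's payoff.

Highest competing bid: 56700 points.
Aditya's bid 42800 points is not the highest, so Aditya loses, pays nothing, and earns zero payoff.

0 points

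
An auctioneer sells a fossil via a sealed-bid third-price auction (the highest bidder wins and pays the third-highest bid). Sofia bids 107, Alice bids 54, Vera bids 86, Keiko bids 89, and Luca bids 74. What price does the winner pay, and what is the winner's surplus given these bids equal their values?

Bids in descending order: Sofia 107; Keiko 89; Vera 86; Luca 74; Alice 54.
Sofia is the highest bidder, so Sofia wins.
Under the third-price rule, the price is the third-highest bid: 86.
Surplus = 107 − 86 = 21.

Price 86; surplus 21.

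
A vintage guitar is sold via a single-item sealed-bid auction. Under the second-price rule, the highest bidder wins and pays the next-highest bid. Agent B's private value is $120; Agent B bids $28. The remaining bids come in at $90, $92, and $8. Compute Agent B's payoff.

Highest competing bid: $92.
Agent B's bid $28 is not the highest, so Agent B loses, pays nothing, and earns zero payoff.

Payoff = $0.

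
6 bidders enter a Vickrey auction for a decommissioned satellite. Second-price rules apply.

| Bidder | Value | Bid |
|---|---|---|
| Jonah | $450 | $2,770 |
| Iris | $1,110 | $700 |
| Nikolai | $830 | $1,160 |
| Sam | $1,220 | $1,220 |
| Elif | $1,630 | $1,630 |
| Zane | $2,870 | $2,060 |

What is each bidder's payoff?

Payoffs: Jonah -$1,610, Iris $0, Nikolai $0, Sam $0, Elif $0, Zane $0.

Bids in descending order: Jonah $2,770 > Zane $2,060 > Elif $1,630 > Sam $1,220 > Nikolai $1,160 > Iris $700.
Jonah has the top bid and wins; the price is the second-highest bid, $2,060.
Jonah's payoff = $450 − $2,060 = -$1,610. All other bidders lose, so their payoff is 0.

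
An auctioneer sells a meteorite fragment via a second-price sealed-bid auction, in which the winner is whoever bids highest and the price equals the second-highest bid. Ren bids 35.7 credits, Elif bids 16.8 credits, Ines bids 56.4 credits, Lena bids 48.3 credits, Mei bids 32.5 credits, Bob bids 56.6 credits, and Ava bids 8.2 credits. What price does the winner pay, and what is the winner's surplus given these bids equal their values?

The winner pays 56.4 credits for a surplus of 0.2 credits.

Ranking the bids: Bob 56.6 credits > Ines 56.4 credits > Lena 48.3 credits > Ren 35.7 credits > Mei 32.5 credits > Elif 16.8 credits > Ava 8.2 credits.
Bob is the highest bidder, so Bob wins.
Under the second-price rule, the price is the second-highest bid: 56.4 credits.
Surplus = 56.6 credits − 56.4 credits = 0.2 credits.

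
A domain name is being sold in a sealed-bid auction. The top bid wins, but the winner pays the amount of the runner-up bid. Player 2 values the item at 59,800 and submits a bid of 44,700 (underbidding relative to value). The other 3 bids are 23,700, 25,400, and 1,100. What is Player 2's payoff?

The bidder's payoff: 34,400.

Highest competing bid: 25,400.
Player 2's bid 44,700 is the highest overall, so Player 2 wins and pays the second-highest bid, 25,400.
Payoff = value − price = 59,800 − 25,400 = 34,400.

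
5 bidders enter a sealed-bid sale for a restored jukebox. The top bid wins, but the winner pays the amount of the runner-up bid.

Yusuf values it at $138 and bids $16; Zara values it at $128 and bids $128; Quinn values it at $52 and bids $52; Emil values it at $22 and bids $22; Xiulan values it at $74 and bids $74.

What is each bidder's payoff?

Yusuf $0, Zara $54, Quinn $0, Emil $0, Xiulan $0.

Ordered from highest: Zara $128, then Xiulan $74, then Quinn $52, then Emil $22, then Yusuf $16.
Zara has the top bid and wins; the price is the second-highest bid, $74.
Zara's payoff = $128 − $74 = $54. All other bidders lose, so their payoff is 0.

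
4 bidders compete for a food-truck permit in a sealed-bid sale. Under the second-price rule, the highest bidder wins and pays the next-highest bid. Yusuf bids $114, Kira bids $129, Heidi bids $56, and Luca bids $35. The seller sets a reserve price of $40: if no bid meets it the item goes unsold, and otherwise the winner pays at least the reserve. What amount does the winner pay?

Ranking the bids: Kira $129; Yusuf $114; Heidi $56; Luca $35.
Kira has the highest bid, so Kira wins.
The second-highest bid is $114, which exceeds the reserve, so that sets the price.

The winner pays $114.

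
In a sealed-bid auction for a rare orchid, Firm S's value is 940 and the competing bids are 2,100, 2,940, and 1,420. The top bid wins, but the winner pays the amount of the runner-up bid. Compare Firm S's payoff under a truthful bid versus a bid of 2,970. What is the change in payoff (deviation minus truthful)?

The highest competing bid is 2,940.
Bidding truthfully at 940: the top bid is 2,940 (a rival), so Firm S loses. Payoff = 0.
Bidding 2,970: Firm S has the top bid, wins, and pays the second-highest bid 2,940. Payoff = 940 − 2,940 = -2,000.
Change = -2,000 − 0 = -2,000.

Payoff change: -2,000.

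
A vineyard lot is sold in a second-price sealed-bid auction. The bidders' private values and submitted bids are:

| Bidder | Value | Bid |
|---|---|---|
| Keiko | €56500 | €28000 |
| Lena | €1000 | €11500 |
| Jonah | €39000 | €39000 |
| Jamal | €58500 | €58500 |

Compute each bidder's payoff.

Payoffs: Keiko €0, Lena €0, Jonah €0, Jamal €19500.

Ranking the bids: Jamal €58500, then Jonah €39000, then Keiko €28000, then Lena €11500.
Jamal has the top bid and wins; the price is the second-highest bid, €39000.
Jamal's payoff = €58500 − €39000 = €19500. All other bidders lose, so their payoff is 0.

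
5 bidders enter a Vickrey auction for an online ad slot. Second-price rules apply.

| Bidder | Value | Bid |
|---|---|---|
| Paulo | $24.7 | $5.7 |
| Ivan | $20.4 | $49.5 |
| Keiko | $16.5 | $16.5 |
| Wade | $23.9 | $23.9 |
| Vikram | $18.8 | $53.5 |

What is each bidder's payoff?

Sorted high to low: Vikram $53.5; Ivan $49.5; Wade $23.9; Keiko $16.5; Paulo $5.7.
Vikram has the top bid and wins; the price is the second-highest bid, $49.5.
Vikram's payoff = $18.8 − $49.5 = -$30.7. All other bidders lose, so their payoff is 0.

Paulo $0.0, Ivan $0.0, Keiko $0.0, Wade $0.0, Vikram -$30.7.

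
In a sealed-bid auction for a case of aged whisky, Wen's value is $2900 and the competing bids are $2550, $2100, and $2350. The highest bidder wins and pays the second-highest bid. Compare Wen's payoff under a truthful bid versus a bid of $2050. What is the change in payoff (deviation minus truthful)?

The highest competing bid is $2550.
Bidding truthfully at $2900: Wen has the top bid, wins, and pays the second-highest bid $2550. Payoff = $2900 − $2550 = $350.
Bidding $2050: the top bid is $2550 (a rival), so Wen loses. Payoff = $0.
Change = $0 − $350 = -$350.
This is the dominant-strategy logic: truthful bidding weakly beats any alternative.

-$350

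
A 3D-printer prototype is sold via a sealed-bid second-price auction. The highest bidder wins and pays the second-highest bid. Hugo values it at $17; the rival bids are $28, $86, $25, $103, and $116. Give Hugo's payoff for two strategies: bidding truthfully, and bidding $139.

The highest competing bid is $116.
Bidding truthfully at $17: the top bid is $116 (a rival), so Hugo loses. Payoff = $0.
Bidding $139: Hugo has the top bid, wins, and pays the second-highest bid $116. Payoff = $17 − $116 = -$99.

Truthful: $0; alternative: -$99.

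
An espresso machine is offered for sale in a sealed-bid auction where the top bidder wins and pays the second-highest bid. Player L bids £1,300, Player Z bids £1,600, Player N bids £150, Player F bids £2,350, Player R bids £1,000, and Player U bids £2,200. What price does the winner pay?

£2,200

Ordered from highest: Player F £2,350, then Player U £2,200, then Player Z £1,600, then Player L £1,300, then Player R £1,000, then Player N £150.
Player F is the highest bidder, so Player F wins.
Under the second-price rule, the price is the second-highest bid: £2,200.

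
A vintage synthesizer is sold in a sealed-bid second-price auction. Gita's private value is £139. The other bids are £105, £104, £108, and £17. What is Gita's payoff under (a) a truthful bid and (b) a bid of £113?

The highest competing bid is £108.
Bidding truthfully at £139: Gita has the top bid, wins, and pays the second-highest bid £108. Payoff = £139 − £108 = £31.
Bidding £113: Gita has the top bid, wins, and pays the second-highest bid £108. Payoff = £139 − £108 = £31.

Truthful: £31; alternative: £31.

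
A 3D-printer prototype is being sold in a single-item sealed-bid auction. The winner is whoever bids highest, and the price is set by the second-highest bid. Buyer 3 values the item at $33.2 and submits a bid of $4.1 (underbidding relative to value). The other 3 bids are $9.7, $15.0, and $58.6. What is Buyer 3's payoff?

Payoff = $0.0.

Highest competing bid: $58.6.
Buyer 3's bid $4.1 is not the highest, so Buyer 3 loses, pays nothing, and earns zero payoff.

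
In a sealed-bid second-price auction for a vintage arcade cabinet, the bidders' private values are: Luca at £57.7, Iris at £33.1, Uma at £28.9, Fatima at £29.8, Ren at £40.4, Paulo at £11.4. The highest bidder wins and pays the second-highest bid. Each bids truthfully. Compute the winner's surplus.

Ordered from highest: Luca £57.7; Ren £40.4; Iris £33.1; Fatima £29.8; Uma £28.9; Paulo £11.4.
Luca wins with the top bid and pays the second-highest, £40.4.
Surplus = £57.7 − £40.4 = £17.3.

Winner's surplus: £17.3.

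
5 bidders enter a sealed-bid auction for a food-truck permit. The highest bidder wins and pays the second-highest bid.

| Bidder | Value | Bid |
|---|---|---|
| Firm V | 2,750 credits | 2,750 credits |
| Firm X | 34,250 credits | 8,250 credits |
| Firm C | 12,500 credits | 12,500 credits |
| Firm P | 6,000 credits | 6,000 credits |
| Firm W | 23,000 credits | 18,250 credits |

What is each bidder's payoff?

Payoffs: Firm V 0 credits, Firm X 0 credits, Firm C 0 credits, Firm P 0 credits, Firm W 10,500 credits.

Ordered from highest: Firm W 18,250 credits > Firm C 12,500 credits > Firm X 8,250 credits > Firm P 6,000 credits > Firm V 2,750 credits.
Firm W has the top bid and wins; the price is the second-highest bid, 12,500 credits.
Firm W's payoff = 23,000 credits − 12,500 credits = 10,500 credits. All other bidders lose, so their payoff is 0.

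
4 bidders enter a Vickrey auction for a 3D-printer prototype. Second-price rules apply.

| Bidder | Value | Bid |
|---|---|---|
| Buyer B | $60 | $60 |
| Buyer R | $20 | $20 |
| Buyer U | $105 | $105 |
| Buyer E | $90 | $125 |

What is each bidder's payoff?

Bids in descending order: Buyer E $125 > Buyer U $105 > Buyer B $60 > Buyer R $20.
Buyer E has the top bid and wins; the price is the second-highest bid, $105.
Buyer E's payoff = $90 − $105 = -$15. All other bidders lose, so their payoff is 0.

Payoffs: Buyer B $0, Buyer R $0, Buyer U $0, Buyer E -$15.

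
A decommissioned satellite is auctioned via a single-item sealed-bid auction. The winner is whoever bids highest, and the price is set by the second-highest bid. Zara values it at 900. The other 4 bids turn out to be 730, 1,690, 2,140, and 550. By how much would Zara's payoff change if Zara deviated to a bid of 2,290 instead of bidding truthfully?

The highest competing bid is 2,140.
Bidding truthfully at 900: the top bid is 2,140 (a rival), so Zara loses. Payoff = 0.
Bidding 2,290: Zara has the top bid, wins, and pays the second-highest bid 2,140. Payoff = 900 − 2,140 = -1,240.
Change = -1,240 − 0 = -1,240.

-1,240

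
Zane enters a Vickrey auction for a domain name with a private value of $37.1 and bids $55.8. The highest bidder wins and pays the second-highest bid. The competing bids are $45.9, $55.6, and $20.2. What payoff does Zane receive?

Highest competing bid: $55.6.
Zane's bid $55.8 is the highest overall, so Zane wins and pays the second-highest bid, $55.6.
Payoff = value − price = $37.1 − $55.6 = -$18.5.
Overbidding won the item at a price above value — truthful bidding would have avoided this loss.

Zane's payoff: -$18.5.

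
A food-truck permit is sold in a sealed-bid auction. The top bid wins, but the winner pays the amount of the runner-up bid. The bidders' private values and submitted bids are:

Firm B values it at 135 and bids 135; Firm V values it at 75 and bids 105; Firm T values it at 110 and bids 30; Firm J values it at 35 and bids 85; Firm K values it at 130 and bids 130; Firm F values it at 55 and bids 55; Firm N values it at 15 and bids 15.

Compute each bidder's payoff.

Firm B 5, Firm V 0, Firm T 0, Firm J 0, Firm K 0, Firm F 0, Firm N 0.

Bids in descending order: Firm B 135, then Firm K 130, then Firm V 105, then Firm J 85, then Firm F 55, then Firm T 30, then Firm N 15.
Firm B has the top bid and wins; the price is the second-highest bid, 130.
Firm B's payoff = 135 − 130 = 5. All other bidders lose, so their payoff is 0.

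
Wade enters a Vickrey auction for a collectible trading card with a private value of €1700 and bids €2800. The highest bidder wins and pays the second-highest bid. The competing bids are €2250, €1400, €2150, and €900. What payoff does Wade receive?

Highest competing bid: €2250.
Wade's bid €2800 is the highest overall, so Wade wins and pays the second-highest bid, €2250.
Payoff = value − price = €1700 − €2250 = -€550.
Overbidding won the item at a price above value — truthful bidding would have avoided this loss.

Wade's payoff: -€550.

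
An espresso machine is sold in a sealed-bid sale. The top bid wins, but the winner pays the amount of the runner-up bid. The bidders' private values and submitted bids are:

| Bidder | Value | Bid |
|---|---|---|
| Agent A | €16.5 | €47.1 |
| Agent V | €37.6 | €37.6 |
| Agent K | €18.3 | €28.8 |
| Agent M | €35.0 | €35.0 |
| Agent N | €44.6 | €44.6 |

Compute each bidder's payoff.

Agent A -€28.1, Agent V €0.0, Agent K €0.0, Agent M €0.0, Agent N €0.0.

Sorted high to low: Agent A €47.1; Agent N €44.6; Agent V €37.6; Agent M €35.0; Agent K €28.8.
Agent A has the top bid and wins; the price is the second-highest bid, €44.6.
Agent A's payoff = €16.5 − €44.6 = -€28.1. All other bidders lose, so their payoff is 0.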